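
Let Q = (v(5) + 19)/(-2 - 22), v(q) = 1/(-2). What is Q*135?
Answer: -1665/16 ≈ -104.06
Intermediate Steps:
v(q) = -1/2
Q = -37/48 (Q = (-1/2 + 19)/(-2 - 22) = (37/2)/(-24) = (37/2)*(-1/24) = -37/48 ≈ -0.77083)
Q*135 = -37/48*135 = -1665/16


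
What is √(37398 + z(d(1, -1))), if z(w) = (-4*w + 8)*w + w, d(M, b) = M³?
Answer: √37403 ≈ 193.40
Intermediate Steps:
z(w) = w + w*(8 - 4*w) (z(w) = (8 - 4*w)*w + w = w*(8 - 4*w) + w = w + w*(8 - 4*w))
√(37398 + z(d(1, -1))) = √(37398 + 1³*(9 - 4*1³)) = √(37398 + 1*(9 - 4*1)) = √(37398 + 1*(9 - 4)) = √(37398 + 1*5) = √(37398 + 5) = √37403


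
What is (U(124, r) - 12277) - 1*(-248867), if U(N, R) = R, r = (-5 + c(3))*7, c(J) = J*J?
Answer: 236618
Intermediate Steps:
c(J) = J**2
r = 28 (r = (-5 + 3**2)*7 = (-5 + 9)*7 = 4*7 = 28)
(U(124, r) - 12277) - 1*(-248867) = (28 - 12277) - 1*(-248867) = -12249 + 248867 = 236618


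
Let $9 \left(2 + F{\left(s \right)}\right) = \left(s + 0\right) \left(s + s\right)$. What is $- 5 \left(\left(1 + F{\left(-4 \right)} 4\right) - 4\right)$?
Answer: $- \frac{145}{9} \approx -16.111$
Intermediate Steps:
$F{\left(s \right)} = -2 + \frac{2 s^{2}}{9}$ ($F{\left(s \right)} = -2 + \frac{\left(s + 0\right) \left(s + s\right)}{9} = -2 + \frac{s 2 s}{9} = -2 + \frac{2 s^{2}}{9}$)
$- 5 \left(\left(1 + F{\left(-4 \right)} 4\right) - 4\right) = - 5 \left(\left(1 + \left(-2 + \frac{2 \left(-4\right)^{2}}{9}\right) 4\right) - 4\right) = - 5 \left(\left(1 + \left(-2 + \frac{2}{9} \cdot 16\right) 4\right) - 4\right) = - 5 \left(\left(1 + \left(-2 + \frac{32}{9}\right) 4\right) - 4\right) = - 5 \left(\left(1 + \frac{14}{9} \cdot 4\right) - 4\right) = - 5 \left(\left(1 + \frac{56}{9}\right) - 4\right) = - 5 \left(\frac{65}{9} - 4\right) = \left(-5\right) \frac{29}{9} = - \frac{145}{9}$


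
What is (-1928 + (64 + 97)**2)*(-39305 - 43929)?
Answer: -1997033362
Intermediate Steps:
(-1928 + (64 + 97)**2)*(-39305 - 43929) = (-1928 + 161**2)*(-83234) = (-1928 + 25921)*(-83234) = 23993*(-83234) = -1997033362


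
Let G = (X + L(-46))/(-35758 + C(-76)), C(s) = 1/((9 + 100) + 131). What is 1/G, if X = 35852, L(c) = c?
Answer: -8581919/8593440 ≈ -0.99866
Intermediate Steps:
C(s) = 1/240 (C(s) = 1/(109 + 131) = 1/240)
G = -8593440/8581919 (G = (35852 - 46)/(-35758 + 1/240) = 35806/(-8581919/240) = 35806*(-240/8581919) = -8593440/8581919 ≈ -1.0013)
1/G = 1/(-8593440/8581919) = -8581919/8593440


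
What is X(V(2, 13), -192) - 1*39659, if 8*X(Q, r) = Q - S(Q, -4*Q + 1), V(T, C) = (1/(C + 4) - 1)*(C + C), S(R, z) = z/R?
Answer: -2243892063/56576 ≈ -39662.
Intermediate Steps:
V(T, C) = 2*C*(-1 + 1/(4 + C)) (V(T, C) = (1/(4 + C) - 1)*(2*C) = (-1 + 1/(4 + C))*(2*C) = 2*C*(-1 + 1/(4 + C)))
X(Q, r) = Q/8 - (1 - 4*Q)/(8*Q) (X(Q, r) = (Q - (-4*Q + 1)/Q)/8 = (Q - (1 - 4*Q)/Q)/8 = Q/8 - (1 - 4*Q)/(8*Q))
X(V(2, 13), -192) - 1*39659 = (-1 + (-2*13*(3 + 13)/(4 + 13))² + 4*(-2*13*(3 + 13)/(4 + 13)))/(8*((-2*13*(3 + 13)/(4 + 13)))) - 1*39659 = (-1 + (-2*13*16/17)² + 4*(-2*13*16/17))/(8*((-2*13*16/17))) - 39659 = (-1 + (-2*13*1/17*16)² + 4*(-2*13*1/17*16))/(8*((-2*13*1/17*16))) - 39659 = (-1 + (-416/17)² + 4*(-416/17))/(8*(-416/17)) - 39659 = (⅛)*(-17/416)*(-1 + 173056/289 - 1664/17) - 39659 = (⅛)*(-17/416)*(144479/289) - 39659 = -144479/56576 - 39659 = -2243892063/56576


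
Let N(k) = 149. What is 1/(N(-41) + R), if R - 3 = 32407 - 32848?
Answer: -1/289 ≈ -0.0034602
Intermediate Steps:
R = -438 (R = 3 + (32407 - 32848) = 3 - 441 = -438)
1/(N(-41) + R) = 1/(149 - 438) = 1/(-289) = -1/289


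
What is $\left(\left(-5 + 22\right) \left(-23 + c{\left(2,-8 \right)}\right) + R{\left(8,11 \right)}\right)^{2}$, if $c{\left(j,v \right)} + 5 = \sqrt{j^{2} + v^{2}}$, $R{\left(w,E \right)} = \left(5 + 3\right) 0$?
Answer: $246228 - 32368 \sqrt{17} \approx 1.1277 \cdot 10^{5}$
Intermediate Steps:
$R{\left(w,E \right)} = 0$ ($R{\left(w,E \right)} = 8 \cdot 0 = 0$)
$c{\left(j,v \right)} = -5 + \sqrt{j^{2} + v^{2}}$
$\left(\left(-5 + 22\right) \left(-23 + c{\left(2,-8 \right)}\right) + R{\left(8,11 \right)}\right)^{2} = \left(\left(-5 + 22\right) \left(-23 - \left(5 - \sqrt{2^{2} + \left(-8\right)^{2}}\right)\right) + 0\right)^{2} = \left(17 \left(-23 - \left(5 - \sqrt{4 + 64}\right)\right) + 0\right)^{2} = \left(17 \left(-23 - \left(5 - \sqrt{68}\right)\right) + 0\right)^{2} = \left(17 \left(-23 - \left(5 - 2 \sqrt{17}\right)\right) + 0\right)^{2} = \left(17 \left(-28 + 2 \sqrt{17}\right) + 0\right)^{2} = \left(\left(-476 + 34 \sqrt{17}\right) + 0\right)^{2} = \left(-476 + 34 \sqrt{17}\right)^{2}$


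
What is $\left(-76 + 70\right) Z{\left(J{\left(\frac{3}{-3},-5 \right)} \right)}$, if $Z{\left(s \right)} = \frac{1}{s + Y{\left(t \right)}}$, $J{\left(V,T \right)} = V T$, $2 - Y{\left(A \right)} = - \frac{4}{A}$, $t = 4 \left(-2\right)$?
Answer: $- \frac{12}{13} \approx -0.92308$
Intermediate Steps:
$t = -8$
$Y{\left(A \right)} = 2 + \frac{4}{A}$ ($Y{\left(A \right)} = 2 - - \frac{4}{A} = 2 + \frac{4}{A}$)
$J{\left(V,T \right)} = T V$
$Z{\left(s \right)} = \frac{1}{\frac{3}{2} + s}$ ($Z{\left(s \right)} = \frac{1}{s + \left(2 + \frac{4}{-8}\right)} = \frac{1}{s + \left(2 + 4 \left(- \frac{1}{8}\right)\right)} = \frac{1}{s + \left(2 - \frac{1}{2}\right)} = \frac{1}{s + \frac{3}{2}} = \frac{1}{\frac{3}{2} + s}$)
$\left(-76 + 70\right) Z{\left(J{\left(\frac{3}{-3},-5 \right)} \right)} = \left(-76 + 70\right) \frac{2}{3 + 2 \left(- 5 \frac{3}{-3}\right)} = - 6 \frac{2}{3 + 2 \left(- 5 \cdot 3 \left(- \frac{1}{3}\right)\right)} = - 6 \frac{2}{3 + 2 \left(\left(-5\right) \left(-1\right)\right)} = - 6 \frac{2}{3 + 2 \cdot 5} = - 6 \frac{2}{3 + 10} = - 6 \cdot \frac{2}{13} = - 6 \cdot 2 \cdot \frac{1}{13} = \left(-6\right) \frac{2}{13} = - \frac{12}{13}$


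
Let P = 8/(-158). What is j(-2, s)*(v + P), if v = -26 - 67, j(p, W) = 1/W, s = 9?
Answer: -7351/711 ≈ -10.339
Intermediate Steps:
P = -4/79 (P = 8*(-1/158) = -4/79 ≈ -0.050633)
v = -93
j(-2, s)*(v + P) = (-93 - 4/79)/9 = (⅑)*(-7351/79) = -7351/711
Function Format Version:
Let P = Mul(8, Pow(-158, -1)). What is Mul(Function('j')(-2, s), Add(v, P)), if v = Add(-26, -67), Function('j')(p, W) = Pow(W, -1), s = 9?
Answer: Rational(-7351, 711) ≈ -10.339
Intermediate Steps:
P = Rational(-4, 79) (P = Mul(8, Rational(-1, 158)) = Rational(-4, 79) ≈ -0.050633)
v = -93
Mul(Function('j')(-2, s), Add(v, P)) = Mul(Pow(9, -1), Add(-93, Rational(-4, 79))) = Mul(Rational(1, 9), Rational(-7351, 79)) = Rational(-7351, 711)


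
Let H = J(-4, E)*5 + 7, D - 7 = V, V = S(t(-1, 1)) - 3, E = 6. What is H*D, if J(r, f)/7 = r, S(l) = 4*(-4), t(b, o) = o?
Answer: 1596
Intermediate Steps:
S(l) = -16
V = -19 (V = -16 - 3 = -19)
J(r, f) = 7*r
D = -12 (D = 7 - 19 = -12)
H = -133 (H = (7*(-4))*5 + 7 = -28*5 + 7 = -140 + 7 = -133)
H*D = -133*(-12) = 1596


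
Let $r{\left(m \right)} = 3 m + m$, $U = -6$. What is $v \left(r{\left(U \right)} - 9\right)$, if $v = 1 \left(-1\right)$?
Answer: $33$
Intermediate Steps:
$r{\left(m \right)} = 4 m$
$v = -1$
$v \left(r{\left(U \right)} - 9\right) = - (4 \left(-6\right) - 9) = - (-24 - 9) = \left(-1\right) \left(-33\right) = 33$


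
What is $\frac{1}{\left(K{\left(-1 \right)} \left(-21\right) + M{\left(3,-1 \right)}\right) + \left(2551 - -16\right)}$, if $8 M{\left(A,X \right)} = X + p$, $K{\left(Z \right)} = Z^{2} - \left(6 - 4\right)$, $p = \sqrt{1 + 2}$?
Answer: $\frac{27604}{71435701} - \frac{4 \sqrt{3}}{214307103} \approx 0.00038639$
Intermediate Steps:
$p = \sqrt{3} \approx 1.732$
$K{\left(Z \right)} = -2 + Z^{2}$ ($K{\left(Z \right)} = Z^{2} - 2 = -2 + Z^{2}$)
$M{\left(A,X \right)} = \frac{X}{8} + \frac{\sqrt{3}}{8}$ ($M{\left(A,X \right)} = \frac{X + \sqrt{3}}{8} = \frac{X}{8} + \frac{\sqrt{3}}{8}$)
$\frac{1}{\left(K{\left(-1 \right)} \left(-21\right) + M{\left(3,-1 \right)}\right) + \left(2551 - -16\right)} = \frac{1}{\left(\left(-2 + \left(-1\right)^{2}\right) \left(-21\right) + \left(\frac{1}{8} \left(-1\right) + \frac{\sqrt{3}}{8}\right)\right) + \left(2551 - -16\right)} = \frac{1}{\left(\left(-2 + 1\right) \left(-21\right) - \left(\frac{1}{8} - \frac{\sqrt{3}}{8}\right)\right) + \left(2551 + 16\right)} = \frac{1}{\left(\left(-1\right) \left(-21\right) - \left(\frac{1}{8} - \frac{\sqrt{3}}{8}\right)\right) + 2567} = \frac{1}{\left(21 - \left(\frac{1}{8} - \frac{\sqrt{3}}{8}\right)\right) + 2567} = \frac{1}{\left(\frac{167}{8} + \frac{\sqrt{3}}{8}\right) + 2567} = \frac{1}{\frac{20703}{8} + \frac{\sqrt{3}}{8}}$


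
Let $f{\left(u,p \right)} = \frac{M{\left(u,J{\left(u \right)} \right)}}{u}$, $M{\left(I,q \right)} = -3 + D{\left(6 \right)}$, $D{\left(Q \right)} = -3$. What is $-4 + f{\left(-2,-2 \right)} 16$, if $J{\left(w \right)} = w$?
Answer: $44$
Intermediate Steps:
$M{\left(I,q \right)} = -6$ ($M{\left(I,q \right)} = -3 - 3 = -6$)
$f{\left(u,p \right)} = - \frac{6}{u}$
$-4 + f{\left(-2,-2 \right)} 16 = -4 + - \frac{6}{-2} \cdot 16 = -4 + \left(-6\right) \left(- \frac{1}{2}\right) 16 = -4 + 3 \cdot 16 = -4 + 48 = 44$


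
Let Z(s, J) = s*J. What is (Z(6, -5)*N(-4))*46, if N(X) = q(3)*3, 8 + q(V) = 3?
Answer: 20700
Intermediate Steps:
q(V) = -5 (q(V) = -8 + 3 = -5)
Z(s, J) = J*s
N(X) = -15 (N(X) = -5*3 = -15)
(Z(6, -5)*N(-4))*46 = (-5*6*(-15))*46 = -30*(-15)*46 = 450*46 = 20700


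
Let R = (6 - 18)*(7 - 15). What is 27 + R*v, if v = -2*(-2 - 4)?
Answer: 1179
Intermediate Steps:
v = 12 (v = -2*(-6) = 12)
R = 96 (R = -12*(-8) = 96)
27 + R*v = 27 + 96*12 = 27 + 1152 = 1179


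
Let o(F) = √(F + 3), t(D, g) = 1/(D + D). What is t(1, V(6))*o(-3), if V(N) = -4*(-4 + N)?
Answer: 0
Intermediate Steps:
V(N) = 16 - 4*N
t(D, g) = 1/(2*D)
o(F) = √(3 + F)
t(1, V(6))*o(-3) = ((½)/1)*√(3 - 3) = ((½)*1)*√0 = (½)*0 = 0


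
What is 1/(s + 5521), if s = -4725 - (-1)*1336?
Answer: 1/2132 ≈ 0.00046904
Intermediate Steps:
s = -3389 (s = -4725 - 1*(-1336) = -4725 + 1336 = -3389)
1/(s + 5521) = 1/(-3389 + 5521) = 1/2132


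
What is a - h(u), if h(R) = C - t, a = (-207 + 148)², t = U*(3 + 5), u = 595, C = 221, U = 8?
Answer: 3324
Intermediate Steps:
t = 64 (t = 8*(3 + 5) = 8*8 = 64)
a = 3481 (a = (-59)² = 3481)
h(R) = 157 (h(R) = 221 - 1*64 = 221 - 64 = 157)
a - h(u) = 3481 - 1*157 = 3481 - 157 = 3324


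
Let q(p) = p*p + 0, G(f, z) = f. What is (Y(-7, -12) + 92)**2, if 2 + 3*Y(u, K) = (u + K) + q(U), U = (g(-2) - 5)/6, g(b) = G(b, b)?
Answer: 85174441/11664 ≈ 7302.3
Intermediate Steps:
g(b) = b
U = -7/6 (U = (-2 - 5)/6 = -7*1/6 = -7/6 ≈ -1.1667)
q(p) = p**2 (q(p) = p**2 + 0 = p**2)
Y(u, K) = -23/108 + K/3 + u/3 (Y(u, K) = -2/3 + ((u + K) + (-7/6)**2)/3 = -2/3 + ((K + u) + 49/36)/3 = -2/3 + (49/36 + K + u)/3 = -2/3 + (49/108 + K/3 + u/3) = -23/108 + K/3 + u/3)
(Y(-7, -12) + 92)**2 = ((-23/108 + (1/3)*(-12) + (1/3)*(-7)) + 92)**2 = ((-23/108 - 4 - 7/3) + 92)**2 = (-707/108 + 92)**2 = (9229/108)**2 = 85174441/11664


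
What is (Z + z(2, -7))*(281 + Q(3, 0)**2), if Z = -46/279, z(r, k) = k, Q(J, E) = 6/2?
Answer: -579710/279 ≈ -2077.8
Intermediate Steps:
Q(J, E) = 3 (Q(J, E) = 6*(1/2) = 3)
Z = -46/279 (Z = -46*1/279 = -46/279 ≈ -0.16487)
(Z + z(2, -7))*(281 + Q(3, 0)**2) = (-46/279 - 7)*(281 + 3**2) = -1999*(281 + 9)/279 = -1999/279*290 = -579710/279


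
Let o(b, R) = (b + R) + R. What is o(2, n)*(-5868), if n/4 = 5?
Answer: -246456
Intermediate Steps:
n = 20 (n = 4*5 = 20)
o(b, R) = b + 2*R (o(b, R) = (R + b) + R = b + 2*R)
o(2, n)*(-5868) = (2 + 2*20)*(-5868) = (2 + 40)*(-5868) = 42*(-5868) = -246456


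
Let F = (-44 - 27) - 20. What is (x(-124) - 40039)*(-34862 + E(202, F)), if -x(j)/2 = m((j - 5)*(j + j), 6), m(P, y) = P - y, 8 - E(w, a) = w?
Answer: 3646209616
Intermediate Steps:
F = -91 (F = -71 - 20 = -91)
E(w, a) = 8 - w
x(j) = 12 - 4*j*(-5 + j) (x(j) = -2*((j - 5)*(j + j) - 1*6) = -2*((-5 + j)*(2*j) - 6) = -2*(2*j*(-5 + j) - 6) = -2*(-6 + 2*j*(-5 + j)) = 12 - 4*j*(-5 + j))
(x(-124) - 40039)*(-34862 + E(202, F)) = ((12 - 4*(-124)*(-5 - 124)) - 40039)*(-34862 + (8 - 1*202)) = ((12 - 4*(-124)*(-129)) - 40039)*(-34862 + (8 - 202)) = ((12 - 63984) - 40039)*(-34862 - 194) = (-63972 - 40039)*(-35056) = -104011*(-35056) = 3646209616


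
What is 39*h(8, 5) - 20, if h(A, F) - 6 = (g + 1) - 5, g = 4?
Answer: 214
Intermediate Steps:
h(A, F) = 6 (h(A, F) = 6 + ((4 + 1) - 5) = 6 + (5 - 5) = 6 + 0 = 6)
39*h(8, 5) - 20 = 39*6 - 20 = 234 - 20 = 214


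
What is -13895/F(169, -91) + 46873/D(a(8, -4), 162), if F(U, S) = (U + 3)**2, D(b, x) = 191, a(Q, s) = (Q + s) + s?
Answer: 1384036887/5650544 ≈ 244.94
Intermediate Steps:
a(Q, s) = Q + 2*s
F(U, S) = (3 + U)**2
-13895/F(169, -91) + 46873/D(a(8, -4), 162) = -13895/(3 + 169)**2 + 46873/191 = -13895/(172**2) + 46873*(1/191) = -13895/29584 + 46873/191 = 1384036887/5650544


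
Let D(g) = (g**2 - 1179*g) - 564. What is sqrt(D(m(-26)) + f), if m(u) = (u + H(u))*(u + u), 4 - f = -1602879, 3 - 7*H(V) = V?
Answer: sqrt(76150699)/7 ≈ 1246.6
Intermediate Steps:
H(V) = 3/7 - V/7
f = 1602883 (f = 4 - 1*(-1602879) = 4 + 1602879 = 1602883)
m(u) = 2*u*(3/7 + 6*u/7) (m(u) = (u + (3/7 - u/7))*(u + u) = (3/7 + 6*u/7)*(2*u) = 2*u*(3/7 + 6*u/7))
D(g) = -564 + g**2 - 1179*g
sqrt(D(m(-26)) + f) = sqrt((-564 + ((6/7)*(-26)*(1 + 2*(-26)))**2 - 7074*(-26)*(1 + 2*(-26))/7) + 1602883) = sqrt((-564 + ((6/7)*(-26)*(1 - 52))**2 - 7074*(-26)*(1 - 52)/7) + 1602883) = sqrt((-564 + ((6/7)*(-26)*(-51))**2 - 7074*(-26)*(-51)/7) + 1602883) = sqrt((-564 + (7956/7)**2 - 1179*7956/7) + 1602883) = sqrt((-564 + 63297936/49 - 9380124/7) + 1602883) = sqrt(-2390568/49 + 1602883) = sqrt(76150699/49) = sqrt(76150699)/7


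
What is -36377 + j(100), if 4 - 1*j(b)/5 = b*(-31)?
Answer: -20857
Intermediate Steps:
j(b) = 20 + 155*b (j(b) = 20 - 5*b*(-31) = 20 - (-155)*b = 20 + 155*b)
-36377 + j(100) = -36377 + (20 + 155*100) = -36377 + (20 + 15500) = -36377 + 15520 = -20857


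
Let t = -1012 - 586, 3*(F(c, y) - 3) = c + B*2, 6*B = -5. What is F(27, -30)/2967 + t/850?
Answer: -1252466/667575 ≈ -1.8761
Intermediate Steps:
B = -⅚ (B = (⅙)*(-5) = -⅚ ≈ -0.83333)
F(c, y) = 22/9 + c/3 (F(c, y) = 3 + (c - ⅚*2)/3 = 3 + (c - 5/3)/3 = 3 + (-5/3 + c)/3 = 3 + (-5/9 + c/3) = 22/9 + c/3)
t = -1598
F(27, -30)/2967 + t/850 = (22/9 + (⅓)*27)/2967 - 1598/850 = (22/9 + 9)*(1/2967) - 1598*1/850 = (103/9)*(1/2967) - 47/25 = 103/26703 - 47/25 = -1252466/667575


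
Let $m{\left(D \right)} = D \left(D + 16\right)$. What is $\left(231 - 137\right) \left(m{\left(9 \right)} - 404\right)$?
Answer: $-16826$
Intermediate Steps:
$m{\left(D \right)} = D \left(16 + D\right)$
$\left(231 - 137\right) \left(m{\left(9 \right)} - 404\right) = \left(231 - 137\right) \left(9 \left(16 + 9\right) - 404\right) = \left(231 - 137\right) \left(9 \cdot 25 - 404\right) = 94 \left(225 - 404\right) = 94 \left(-179\right) = -16826$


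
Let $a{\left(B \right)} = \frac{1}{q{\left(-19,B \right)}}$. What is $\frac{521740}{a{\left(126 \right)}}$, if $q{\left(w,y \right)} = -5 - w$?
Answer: $7304360$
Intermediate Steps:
$a{\left(B \right)} = \frac{1}{14}$ ($a{\left(B \right)} = \frac{1}{-5 - -19} = \frac{1}{-5 + 19} = \frac{1}{14}$)
$\frac{521740}{a{\left(126 \right)}} = 521740 \frac{1}{\frac{1}{14}} = 521740 \cdot 14 = 7304360$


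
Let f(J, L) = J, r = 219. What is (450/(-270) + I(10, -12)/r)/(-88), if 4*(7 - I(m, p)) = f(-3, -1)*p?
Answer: 367/19272 ≈ 0.019043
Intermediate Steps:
I(m, p) = 7 + 3*p/4 (I(m, p) = 7 - (-3)*p/4 = 7 + 3*p/4)
(450/(-270) + I(10, -12)/r)/(-88) = (450/(-270) + (7 + (3/4)*(-12))/219)/(-88) = (450*(-1/270) + (7 - 9)*(1/219))*(-1/88) = (-5/3 - 2*1/219)*(-1/88) = (-5/3 - 2/219)*(-1/88) = -367/219*(-1/88) = 367/19272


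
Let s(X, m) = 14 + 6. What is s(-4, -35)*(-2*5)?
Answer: -200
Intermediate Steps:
s(X, m) = 20
s(-4, -35)*(-2*5) = 20*(-2*5) = 20*(-10) = -200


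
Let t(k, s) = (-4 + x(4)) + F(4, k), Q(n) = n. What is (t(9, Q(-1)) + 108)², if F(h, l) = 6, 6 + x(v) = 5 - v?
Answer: 11025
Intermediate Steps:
x(v) = -1 - v (x(v) = -6 + (5 - v) = -1 - v)
t(k, s) = -3 (t(k, s) = (-4 + (-1 - 1*4)) + 6 = (-4 + (-1 - 4)) + 6 = (-4 - 5) + 6 = -9 + 6 = -3)
(t(9, Q(-1)) + 108)² = (-3 + 108)² = 105² = 11025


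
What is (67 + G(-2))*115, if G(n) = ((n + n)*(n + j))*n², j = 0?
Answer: 11385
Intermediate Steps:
G(n) = 2*n⁴ (G(n) = ((n + n)*(n + 0))*n² = ((2*n)*n)*n² = (2*n²)*n² = 2*n⁴)
(67 + G(-2))*115 = (67 + 2*(-2)⁴)*115 = (67 + 2*16)*115 = (67 + 32)*115 = 99*115 = 11385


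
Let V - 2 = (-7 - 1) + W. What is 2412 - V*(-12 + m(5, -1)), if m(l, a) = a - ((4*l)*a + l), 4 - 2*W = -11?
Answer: 2409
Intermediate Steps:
W = 15/2 (W = 2 - 1/2*(-11) = 2 + 11/2 = 15/2 ≈ 7.5000)
m(l, a) = a - l - 4*a*l (m(l, a) = a - (4*a*l + l) = a - (l + 4*a*l) = a + (-l - 4*a*l) = a - l - 4*a*l)
V = 3/2 (V = 2 + ((-7 - 1) + 15/2) = 2 + (-8 + 15/2) = 2 - 1/2 = 3/2 ≈ 1.5000)
2412 - V*(-12 + m(5, -1)) = 2412 - 3*(-12 + (-1 - 1*5 - 4*(-1)*5))/2 = 2412 - 3*(-12 + (-1 - 5 + 20))/2 = 2412 - 3*(-12 + 14)/2 = 2412 - 3*2/2 = 2412 - 1*3 = 2412 - 3 = 2409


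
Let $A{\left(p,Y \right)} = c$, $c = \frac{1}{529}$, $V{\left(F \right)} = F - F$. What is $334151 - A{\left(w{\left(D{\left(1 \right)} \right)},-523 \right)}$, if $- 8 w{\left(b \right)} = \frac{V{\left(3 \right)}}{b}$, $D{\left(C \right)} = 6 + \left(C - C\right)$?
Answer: $\frac{176765878}{529} \approx 3.3415 \cdot 10^{5}$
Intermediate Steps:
$V{\left(F \right)} = 0$
$c = \frac{1}{529} \approx 0.0018904$
$D{\left(C \right)} = 6$ ($D{\left(C \right)} = 6 + 0 = 6$)
$w{\left(b \right)} = 0$ ($w{\left(b \right)} = - \frac{0 \frac{1}{b}}{8} = \left(- \frac{1}{8}\right) 0 = 0$)
$A{\left(p,Y \right)} = \frac{1}{529}$
$334151 - A{\left(w{\left(D{\left(1 \right)} \right)},-523 \right)} = 334151 - \frac{1}{529} = \frac{176765878}{529}$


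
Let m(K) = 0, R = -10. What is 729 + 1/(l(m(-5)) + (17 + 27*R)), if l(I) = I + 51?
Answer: 147257/202 ≈ 729.00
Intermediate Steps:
l(I) = 51 + I
729 + 1/(l(m(-5)) + (17 + 27*R)) = 729 + 1/((51 + 0) + (17 + 27*(-10))) = 729 + 1/(51 + (17 - 270)) = 729 + 1/(51 - 253) = 729 + 1/(-202) = 729 - 1/202 = 147257/202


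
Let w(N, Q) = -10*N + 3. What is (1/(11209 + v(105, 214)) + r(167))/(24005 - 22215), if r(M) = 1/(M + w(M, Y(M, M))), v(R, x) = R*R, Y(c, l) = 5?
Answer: -10367/29849145000 ≈ -3.4731e-7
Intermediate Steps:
w(N, Q) = 3 - 10*N
v(R, x) = R²
r(M) = 1/(3 - 9*M) (r(M) = 1/(M + (3 - 10*M)) = 1/(3 - 9*M))
(1/(11209 + v(105, 214)) + r(167))/(24005 - 22215) = (1/(11209 + 105²) - 1/(-3 + 9*167))/(24005 - 22215) = (1/(11209 + 11025) - 1/(-3 + 1503))/1790 = (1/22234 - 1/1500)*(1/1790) = -10367/16675500*1/1790 = -10367/29849145000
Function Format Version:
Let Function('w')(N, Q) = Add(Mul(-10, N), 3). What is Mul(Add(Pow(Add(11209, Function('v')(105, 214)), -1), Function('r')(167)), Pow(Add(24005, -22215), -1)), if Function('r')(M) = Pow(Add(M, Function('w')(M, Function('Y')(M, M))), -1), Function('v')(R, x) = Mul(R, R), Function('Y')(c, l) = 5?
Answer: Rational(-10367, 29849145000) ≈ -3.4731e-7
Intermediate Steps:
Function('w')(N, Q) = Add(3, Mul(-10, N))
Function('v')(R, x) = Pow(R, 2)
Function('r')(M) = Pow(Add(3, Mul(-9, M)), -1) (Function('r')(M) = Pow(Add(M, Add(3, Mul(-10, M))), -1) = Pow(Add(3, Mul(-9, M)), -1))
Mul(Add(Pow(Add(11209, Function('v')(105, 214)), -1), Function('r')(167)), Pow(Add(24005, -22215), -1)) = Mul(Add(Pow(Add(11209, Pow(105, 2)), -1), Mul(-1, Pow(Add(-3, Mul(9, 167)), -1))), Pow(Add(24005, -22215), -1)) = Mul(Add(Pow(Add(11209, 11025), -1), Mul(-1, Pow(Add(-3, 1503), -1))), Pow(1790, -1)) = Mul(Add(Pow(22234, -1), Mul(-1, Pow(1500, -1))), Rational(1, 1790)) = Mul(Add(Rational(1, 22234), Mul(-1, Rational(1, 1500))), Rational(1, 1790)) = Mul(Add(Rational(1, 22234), Rational(-1, 1500)), Rational(1, 1790)) = Mul(Rational(-10367, 16675500), Rational(1, 1790)) = Rational(-10367, 29849145000)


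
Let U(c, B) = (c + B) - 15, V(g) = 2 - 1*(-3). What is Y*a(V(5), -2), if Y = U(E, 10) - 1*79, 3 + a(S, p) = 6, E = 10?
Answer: -222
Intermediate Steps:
V(g) = 5 (V(g) = 2 + 3 = 5)
a(S, p) = 3 (a(S, p) = -3 + 6 = 3)
U(c, B) = -15 + B + c (U(c, B) = (B + c) - 15 = -15 + B + c)
Y = -74 (Y = (-15 + 10 + 10) - 1*79 = 5 - 79 = -74)
Y*a(V(5), -2) = -74*3 = -222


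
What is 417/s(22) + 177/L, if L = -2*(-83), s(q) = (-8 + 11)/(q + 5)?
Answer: 623175/166 ≈ 3754.1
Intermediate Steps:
s(q) = 3/(5 + q)
L = 166
417/s(22) + 177/L = 417/((3/(5 + 22))) + 177/166 = 417/((3/27)) + 177*(1/166) = 417/((3*(1/27))) + 177/166 = 417/(⅑) + 177/166 = 417*9 + 177/166 = 3753 + 177/166 = 623175/166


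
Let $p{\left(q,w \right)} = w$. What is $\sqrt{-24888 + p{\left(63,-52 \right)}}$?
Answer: $2 i \sqrt{6235} \approx 157.92 i$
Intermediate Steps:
$\sqrt{-24888 + p{\left(63,-52 \right)}} = \sqrt{-24888 - 52} = \sqrt{-24940} = 2 i \sqrt{6235}$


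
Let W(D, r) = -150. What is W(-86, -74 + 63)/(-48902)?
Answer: 75/24451 ≈ 0.0030674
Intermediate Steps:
W(-86, -74 + 63)/(-48902) = -150/(-48902) = -150*(-1/48902) = 75/24451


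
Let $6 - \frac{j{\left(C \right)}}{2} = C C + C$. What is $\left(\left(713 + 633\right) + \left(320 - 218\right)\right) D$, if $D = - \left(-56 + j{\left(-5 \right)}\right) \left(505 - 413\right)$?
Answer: $11190144$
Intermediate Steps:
$j{\left(C \right)} = 12 - 2 C - 2 C^{2}$ ($j{\left(C \right)} = 12 - 2 \left(C C + C\right) = 12 - 2 \left(C^{2} + C\right) = 12 - 2 \left(C + C^{2}\right) = 12 - \left(2 C + 2 C^{2}\right) = 12 - 2 C - 2 C^{2}$)
$D = 7728$ ($D = - \left(-56 - \left(-22 + 50\right)\right) \left(505 - 413\right) = - \left(-56 + \left(12 + 10 - 50\right)\right) 92 = - \left(-56 - 28\right) 92 = - \left(-84\right) 92 = \left(-1\right) \left(-7728\right) = 7728$)
$\left(\left(713 + 633\right) + \left(320 - 218\right)\right) D = \left(\left(713 + 633\right) + \left(320 - 218\right)\right) 7728 = \left(1346 + \left(320 - 218\right)\right) 7728 = \left(1346 + 102\right) 7728 = 1448 \cdot 7728 = 11190144$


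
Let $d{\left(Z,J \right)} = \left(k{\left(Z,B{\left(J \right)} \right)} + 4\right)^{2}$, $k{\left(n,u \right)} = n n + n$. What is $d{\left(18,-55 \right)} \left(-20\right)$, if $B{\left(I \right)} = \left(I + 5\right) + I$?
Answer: $-2394320$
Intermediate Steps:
$B{\left(I \right)} = 5 + 2 I$ ($B{\left(I \right)} = \left(5 + I\right) + I = 5 + 2 I$)
$k{\left(n,u \right)} = n + n^{2}$ ($k{\left(n,u \right)} = n^{2} + n = n + n^{2}$)
$d{\left(Z,J \right)} = \left(4 + Z \left(1 + Z\right)\right)^{2}$ ($d{\left(Z,J \right)} = \left(Z \left(1 + Z\right) + 4\right)^{2} = \left(4 + Z \left(1 + Z\right)\right)^{2}$)
$d{\left(18,-55 \right)} \left(-20\right) = \left(4 + 18 \left(1 + 18\right)\right)^{2} \left(-20\right) = \left(4 + 18 \cdot 19\right)^{2} \left(-20\right) = \left(4 + 342\right)^{2} \left(-20\right) = 346^{2} \left(-20\right) = 119716 \left(-20\right) = -2394320$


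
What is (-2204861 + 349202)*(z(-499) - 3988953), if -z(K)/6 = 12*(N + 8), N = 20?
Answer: 7405877543571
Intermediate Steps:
z(K) = -2016 (z(K) = -72*(20 + 8) = -72*28 = -6*336 = -2016)
(-2204861 + 349202)*(z(-499) - 3988953) = (-2204861 + 349202)*(-2016 - 3988953) = -1855659*(-3990969) = 7405877543571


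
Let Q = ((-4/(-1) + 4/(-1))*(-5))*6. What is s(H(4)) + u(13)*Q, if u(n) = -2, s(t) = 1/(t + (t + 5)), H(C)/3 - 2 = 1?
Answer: 1/23 ≈ 0.043478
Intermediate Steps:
H(C) = 9 (H(C) = 6 + 3*1 = 6 + 3 = 9)
s(t) = 1/(5 + 2*t) (s(t) = 1/(t + (5 + t)) = 1/(5 + 2*t))
Q = 0 (Q = ((-4*(-1) + 4*(-1))*(-5))*6 = ((4 - 4)*(-5))*6 = (0*(-5))*6 = 0*6 = 0)
s(H(4)) + u(13)*Q = 1/(5 + 2*9) - 2*0 = 1/(5 + 18) + 0 = 1/23 + 0 = 1/23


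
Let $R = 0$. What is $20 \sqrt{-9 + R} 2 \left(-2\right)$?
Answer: $- 240 i \approx - 240.0 i$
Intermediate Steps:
$20 \sqrt{-9 + R} 2 \left(-2\right) = 20 \sqrt{-9 + 0} \cdot 2 \left(-2\right) = 20 \sqrt{-9} \left(-4\right) = 20 \cdot 3 i \left(-4\right) = 60 i \left(-4\right) = - 240 i$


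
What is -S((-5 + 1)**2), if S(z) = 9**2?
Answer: -81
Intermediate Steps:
S(z) = 81
-S((-5 + 1)**2) = -1*81 = -81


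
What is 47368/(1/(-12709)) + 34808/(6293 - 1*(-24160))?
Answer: -18332703285328/30453 ≈ -6.0200e+8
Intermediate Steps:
47368/(1/(-12709)) + 34808/(6293 - 1*(-24160)) = 47368/(-1/12709) + 34808/(6293 + 24160) = 47368*(-12709) + 34808/30453 = -601999912 + 34808*(1/30453) = -601999912 + 34808/30453 = -18332703285328/30453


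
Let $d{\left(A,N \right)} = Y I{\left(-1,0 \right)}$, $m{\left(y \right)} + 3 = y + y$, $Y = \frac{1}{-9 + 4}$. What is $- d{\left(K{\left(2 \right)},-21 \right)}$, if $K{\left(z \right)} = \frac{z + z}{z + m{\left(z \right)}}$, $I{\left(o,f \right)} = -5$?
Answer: $-1$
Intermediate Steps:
$Y = - \frac{1}{5}$ ($Y = \frac{1}{-5} = - \frac{1}{5} \approx -0.2$)
$m{\left(y \right)} = -3 + 2 y$ ($m{\left(y \right)} = -3 + \left(y + y\right) = -3 + 2 y$)
$K{\left(z \right)} = \frac{2 z}{-3 + 3 z}$ ($K{\left(z \right)} = \frac{z + z}{z + \left(-3 + 2 z\right)} = \frac{2 z}{-3 + 3 z}$)
$d{\left(A,N \right)} = 1$ ($d{\left(A,N \right)} = \left(- \frac{1}{5}\right) \left(-5\right) = 1$)
$- d{\left(K{\left(2 \right)},-21 \right)} = \left(-1\right) 1 = -1$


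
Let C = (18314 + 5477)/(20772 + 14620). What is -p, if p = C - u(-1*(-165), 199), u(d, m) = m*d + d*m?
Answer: 2324168849/35392 ≈ 65669.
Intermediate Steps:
u(d, m) = 2*d*m (u(d, m) = d*m + d*m = 2*d*m)
C = 23791/35392 ≈ 0.67221
p = -2324168849/35392 (p = 23791/35392 - 2*(-1*(-165))*199 = 23791/35392 - 2*165*199 = 23791/35392 - 1*65670 = 23791/35392 - 65670 = -2324168849/35392 ≈ -65669.)
-p = -1*(-2324168849/35392) = 2324168849/35392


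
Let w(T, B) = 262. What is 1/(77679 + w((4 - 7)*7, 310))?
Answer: 1/77941 ≈ 1.2830e-5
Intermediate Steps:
1/(77679 + w((4 - 7)*7, 310)) = 1/(77679 + 262) = 1/77941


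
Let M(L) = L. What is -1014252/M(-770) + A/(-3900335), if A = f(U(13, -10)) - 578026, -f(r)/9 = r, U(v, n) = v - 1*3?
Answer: 395636772374/300325795 ≈ 1317.4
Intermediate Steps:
U(v, n) = -3 + v (U(v, n) = v - 3 = -3 + v)
f(r) = -9*r
A = -578116 (A = -9*(-3 + 13) - 578026 = -9*10 - 578026 = -90 - 578026 = -578116)
-1014252/M(-770) + A/(-3900335) = -1014252/(-770) - 578116/(-3900335) = -1014252*(-1/770) - 578116*(-1/3900335) = 507126/385 + 578116/3900335 = 395636772374/300325795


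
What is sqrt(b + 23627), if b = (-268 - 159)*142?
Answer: I*sqrt(37007) ≈ 192.37*I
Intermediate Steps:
b = -60634 (b = -427*142 = -60634)
sqrt(b + 23627) = sqrt(-60634 + 23627) = sqrt(-37007) = I*sqrt(37007)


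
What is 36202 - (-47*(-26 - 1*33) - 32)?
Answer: 33461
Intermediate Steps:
36202 - (-47*(-26 - 1*33) - 32) = 36202 - (-47*(-26 - 33) - 32) = 36202 - (-47*(-59) - 32) = 36202 - (2773 - 32) = 36202 - 1*2741 = 36202 - 2741 = 33461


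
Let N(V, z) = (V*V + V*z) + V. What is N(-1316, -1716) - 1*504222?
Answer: 3484574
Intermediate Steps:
N(V, z) = V + V² + V*z (N(V, z) = (V² + V*z) + V = V + V² + V*z)
N(-1316, -1716) - 1*504222 = -1316*(1 - 1316 - 1716) - 1*504222 = -1316*(-3031) - 504222 = 3988796 - 504222 = 3484574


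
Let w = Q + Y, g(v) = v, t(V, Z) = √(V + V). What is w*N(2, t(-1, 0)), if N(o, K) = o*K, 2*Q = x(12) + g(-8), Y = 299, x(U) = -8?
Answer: 582*I*√2 ≈ 823.07*I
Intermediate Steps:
t(V, Z) = √2*√V (t(V, Z) = √(2*V) = √2*√V)
Q = -8 (Q = (-8 - 8)/2 = (½)*(-16) = -8)
N(o, K) = K*o
w = 291 (w = -8 + 299 = 291)
w*N(2, t(-1, 0)) = 291*((√2*√(-1))*2) = 291*((√2*I)*2) = 291*((I*√2)*2) = 291*(2*I*√2) = 582*I*√2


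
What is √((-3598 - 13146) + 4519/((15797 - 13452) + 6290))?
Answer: I*√1248447617835/8635 ≈ 129.4*I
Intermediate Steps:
√((-3598 - 13146) + 4519/((15797 - 13452) + 6290)) = √(-16744 + 4519/(2345 + 6290)) = √(-16744 + 4519/8635) = √(-144579921/8635) = I*√1248447617835/8635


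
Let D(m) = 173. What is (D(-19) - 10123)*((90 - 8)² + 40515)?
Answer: -470028050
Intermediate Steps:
(D(-19) - 10123)*((90 - 8)² + 40515) = (173 - 10123)*((90 - 8)² + 40515) = -9950*(82² + 40515) = -9950*(6724 + 40515) = -9950*47239 = -470028050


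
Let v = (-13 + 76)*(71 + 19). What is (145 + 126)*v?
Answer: 1536570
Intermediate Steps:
v = 5670 (v = 63*90 = 5670)
(145 + 126)*v = (145 + 126)*5670 = 271*5670 = 1536570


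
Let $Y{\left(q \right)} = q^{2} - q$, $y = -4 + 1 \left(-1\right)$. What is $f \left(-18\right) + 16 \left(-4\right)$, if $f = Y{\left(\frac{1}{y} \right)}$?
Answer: $- \frac{1708}{25} \approx -68.32$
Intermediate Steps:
$y = -5$ ($y = -4 - 1 = -5$)
$f = \frac{6}{25}$ ($f = \frac{-1 + \frac{1}{-5}}{-5} = - \frac{-1 - \frac{1}{5}}{5} = \left(- \frac{1}{5}\right) \left(- \frac{6}{5}\right) = \frac{6}{25} \approx 0.24$)
$f \left(-18\right) + 16 \left(-4\right) = \frac{6}{25} \left(-18\right) + 16 \left(-4\right) = - \frac{108}{25} - 64 = - \frac{1708}{25}$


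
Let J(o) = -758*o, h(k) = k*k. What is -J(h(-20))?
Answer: 303200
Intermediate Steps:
h(k) = k²
-J(h(-20)) = -(-758)*(-20)² = -(-758)*400 = -1*(-303200) = 303200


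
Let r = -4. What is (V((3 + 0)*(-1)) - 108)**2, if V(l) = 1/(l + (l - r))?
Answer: 47089/4 ≈ 11772.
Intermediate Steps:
V(l) = 1/(4 + 2*l) (V(l) = 1/(l + (l - 1*(-4))) = 1/(l + (l + 4)) = 1/(l + (4 + l)) = 1/(4 + 2*l))
(V((3 + 0)*(-1)) - 108)**2 = (1/(2*(2 + (3 + 0)*(-1))) - 108)**2 = (1/(2*(2 + 3*(-1))) - 108)**2 = (1/(2*(2 - 3)) - 108)**2 = ((1/2)/(-1) - 108)**2 = ((1/2)*(-1) - 108)**2 = (-1/2 - 108)**2 = (-217/2)**2 = 47089/4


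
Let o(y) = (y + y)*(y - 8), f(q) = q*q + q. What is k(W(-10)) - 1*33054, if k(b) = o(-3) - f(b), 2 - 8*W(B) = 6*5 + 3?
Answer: -2111945/64 ≈ -32999.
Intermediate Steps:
W(B) = -31/8 (W(B) = 1/4 - (6*5 + 3)/8 = 1/4 - (30 + 3)/8 = 1/4 - 1/8*33 = 1/4 - 33/8 = -31/8)
f(q) = q + q**2 (f(q) = q**2 + q = q + q**2)
o(y) = 2*y*(-8 + y) (o(y) = (2*y)*(-8 + y) = 2*y*(-8 + y))
k(b) = 66 - b*(1 + b) (k(b) = 2*(-3)*(-8 - 3) - b*(1 + b) = 2*(-3)*(-11) - b*(1 + b) = 66 - b*(1 + b))
k(W(-10)) - 1*33054 = (66 - 1*(-31/8)*(1 - 31/8)) - 1*33054 = (66 - 1*(-31/8)*(-23/8)) - 33054 = (66 - 713/64) - 33054 = 3511/64 - 33054 = -2111945/64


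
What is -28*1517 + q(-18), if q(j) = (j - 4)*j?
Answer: -42080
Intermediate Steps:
q(j) = j*(-4 + j) (q(j) = (-4 + j)*j = j*(-4 + j))
-28*1517 + q(-18) = -28*1517 - 18*(-4 - 18) = -42476 - 18*(-22) = -42476 + 396 = -42080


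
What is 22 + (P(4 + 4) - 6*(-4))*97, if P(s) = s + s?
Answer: 3902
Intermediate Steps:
P(s) = 2*s
22 + (P(4 + 4) - 6*(-4))*97 = 22 + (2*(4 + 4) - 6*(-4))*97 = 22 + (2*8 + 24)*97 = 22 + (16 + 24)*97 = 22 + 40*97 = 22 + 3880 = 3902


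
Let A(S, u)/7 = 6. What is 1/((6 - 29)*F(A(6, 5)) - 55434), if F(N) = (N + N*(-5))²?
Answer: -1/704586 ≈ -1.4193e-6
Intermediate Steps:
A(S, u) = 42 (A(S, u) = 7*6 = 42)
F(N) = 16*N² (F(N) = (N - 5*N)² = (-4*N)² = 16*N²)
1/((6 - 29)*F(A(6, 5)) - 55434) = 1/((6 - 29)*(16*42²) - 55434) = 1/(-368*1764 - 55434) = 1/(-23*28224 - 55434) = 1/(-649152 - 55434) = 1/(-704586) = -1/704586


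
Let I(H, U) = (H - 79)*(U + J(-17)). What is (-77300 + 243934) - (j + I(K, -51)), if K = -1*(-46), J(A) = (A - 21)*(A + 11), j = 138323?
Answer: 34152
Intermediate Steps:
J(A) = (-21 + A)*(11 + A)
K = 46
I(H, U) = (-79 + H)*(228 + U) (I(H, U) = (H - 79)*(U + (-231 + (-17)² - 10*(-17))) = (-79 + H)*(U + (-231 + 289 + 170)) = (-79 + H)*(U + 228) = (-79 + H)*(228 + U))
(-77300 + 243934) - (j + I(K, -51)) = (-77300 + 243934) - (138323 + (-18012 - 79*(-51) + 228*46 + 46*(-51))) = 166634 - (138323 + (-18012 + 4029 + 10488 - 2346)) = 166634 - (138323 - 5841) = 166634 - 1*132482 = 166634 - 132482 = 34152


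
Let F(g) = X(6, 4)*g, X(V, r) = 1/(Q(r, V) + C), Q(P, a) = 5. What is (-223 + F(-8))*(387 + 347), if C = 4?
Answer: -1479010/9 ≈ -1.6433e+5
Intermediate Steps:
X(V, r) = 1/9 (X(V, r) = 1/(5 + 4) = 1/9)
F(g) = g/9
(-223 + F(-8))*(387 + 347) = (-223 + (1/9)*(-8))*(387 + 347) = (-223 - 8/9)*734 = -2015/9*734 = -1479010/9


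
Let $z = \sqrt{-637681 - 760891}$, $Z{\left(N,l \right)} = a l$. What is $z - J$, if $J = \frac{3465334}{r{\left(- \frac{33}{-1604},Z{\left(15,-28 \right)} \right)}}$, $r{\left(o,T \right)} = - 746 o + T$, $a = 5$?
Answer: $\frac{2779197868}{124589} + 2 i \sqrt{349643} \approx 22307.0 + 1182.6 i$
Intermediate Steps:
$Z{\left(N,l \right)} = 5 l$
$r{\left(o,T \right)} = T - 746 o$
$z = 2 i \sqrt{349643}$ ($z = \sqrt{-1398572} = 2 i \sqrt{349643} \approx 1182.6 i$)
$J = - \frac{2779197868}{124589}$ ($J = \frac{3465334}{5 \left(-28\right) - 746 \left(- \frac{33}{-1604}\right)} = \frac{3465334}{-140 - 746 \left(\left(-33\right) \left(- \frac{1}{1604}\right)\right)} = \frac{3465334}{-140 - \frac{12309}{802}} = \frac{3465334}{- \frac{124589}{802}} = 3465334 \left(- \frac{802}{124589}\right) = - \frac{2779197868}{124589} \approx -22307.0$)
$z - J = 2 i \sqrt{349643} - - \frac{2779197868}{124589} = 2 i \sqrt{349643} + \frac{2779197868}{124589} = \frac{2779197868}{124589} + 2 i \sqrt{349643}$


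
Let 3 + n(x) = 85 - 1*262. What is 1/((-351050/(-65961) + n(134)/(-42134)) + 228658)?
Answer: 198514341/45392949542498 ≈ 4.3732e-6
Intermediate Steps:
n(x) = -180 (n(x) = -3 + (85 - 1*262) = -3 + (85 - 262) = -3 - 177 = -180)
1/((-351050/(-65961) + n(134)/(-42134)) + 228658) = 1/((-351050/(-65961) - 180/(-42134)) + 228658) = 1/((-351050*(-1/65961) - 180*(-1/42134)) + 228658) = 1/((50150/9423 + 90/21067) + 228658) = 1/(1057358120/198514341 + 228658) = 1/(45392949542498/198514341) = 198514341/45392949542498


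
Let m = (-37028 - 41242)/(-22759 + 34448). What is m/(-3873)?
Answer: 26090/15090499 ≈ 0.0017289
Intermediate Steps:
m = -78270/11689 ≈ -6.6960
m/(-3873) = -78270/11689/(-3873) = -78270/11689*(-1/3873) = 26090/15090499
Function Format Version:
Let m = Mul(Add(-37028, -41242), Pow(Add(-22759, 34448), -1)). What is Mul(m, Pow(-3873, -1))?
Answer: Rational(26090, 15090499) ≈ 0.0017289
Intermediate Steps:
m = Rational(-78270, 11689) (m = Mul(-78270, Pow(11689, -1)) = Mul(-78270, Rational(1, 11689)) = Rational(-78270, 11689) ≈ -6.6960)
Mul(m, Pow(-3873, -1)) = Mul(Rational(-78270, 11689), Pow(-3873, -1)) = Mul(Rational(-78270, 11689), Rational(-1, 3873)) = Rational(26090, 15090499)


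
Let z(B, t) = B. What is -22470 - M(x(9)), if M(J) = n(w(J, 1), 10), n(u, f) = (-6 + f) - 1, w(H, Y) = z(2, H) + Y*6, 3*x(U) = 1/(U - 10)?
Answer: -22473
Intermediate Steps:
x(U) = 1/(3*(-10 + U)) (x(U) = 1/(3*(U - 10)) = 1/(3*(-10 + U)))
w(H, Y) = 2 + 6*Y (w(H, Y) = 2 + Y*6 = 2 + 6*Y)
n(u, f) = -7 + f
M(J) = 3 (M(J) = -7 + 10 = 3)
-22470 - M(x(9)) = -22470 - 1*3 = -22470 - 3 = -22473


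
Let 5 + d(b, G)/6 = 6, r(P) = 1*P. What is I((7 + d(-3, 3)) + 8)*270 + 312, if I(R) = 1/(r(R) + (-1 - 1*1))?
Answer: 6198/19 ≈ 326.21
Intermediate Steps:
r(P) = P
d(b, G) = 6 (d(b, G) = -30 + 6*6 = -30 + 36 = 6)
I(R) = 1/(-2 + R) (I(R) = 1/(R + (-1 - 1*1)) = 1/(R + (-1 - 1)) = 1/(R - 2) = 1/(-2 + R))
I((7 + d(-3, 3)) + 8)*270 + 312 = 270/(-2 + ((7 + 6) + 8)) + 312 = 270/(-2 + (13 + 8)) + 312 = 270/(-2 + 21) + 312 = 270/19 + 312 = 6198/19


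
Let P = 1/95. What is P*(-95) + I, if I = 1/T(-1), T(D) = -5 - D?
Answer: -5/4 ≈ -1.2500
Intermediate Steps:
P = 1/95 ≈ 0.010526
I = -1/4 (I = 1/(-5 - 1*(-1)) = 1/(-5 + 1) = 1/(-4) = -1/4 ≈ -0.25000)
P*(-95) + I = (1/95)*(-95) - 1/4 = -1 - 1/4 = -5/4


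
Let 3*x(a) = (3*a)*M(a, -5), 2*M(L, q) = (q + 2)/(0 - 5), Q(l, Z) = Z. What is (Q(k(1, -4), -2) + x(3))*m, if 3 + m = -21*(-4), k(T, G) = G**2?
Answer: -891/10 ≈ -89.100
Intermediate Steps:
m = 81 (m = -3 - 21*(-4) = -3 + 84 = 81)
M(L, q) = -1/5 - q/10 (M(L, q) = ((q + 2)/(0 - 5))/2 = ((2 + q)/(-5))/2 = ((2 + q)*(-1/5))/2 = (-2/5 - q/5)/2 = -1/5 - q/10)
x(a) = 3*a/10 (x(a) = ((3*a)*(-1/5 - 1/10*(-5)))/3 = ((3*a)*(-1/5 + 1/2))/3 = ((3*a)*(3/10))/3 = (9*a/10)/3 = 3*a/10)
(Q(k(1, -4), -2) + x(3))*m = (-2 + (3/10)*3)*81 = (-2 + 9/10)*81 = -11/10*81 = -891/10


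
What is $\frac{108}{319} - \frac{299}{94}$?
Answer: $- \frac{85229}{29986} \approx -2.8423$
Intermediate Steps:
$\frac{108}{319} - \frac{299}{94} = - \frac{85229}{29986}$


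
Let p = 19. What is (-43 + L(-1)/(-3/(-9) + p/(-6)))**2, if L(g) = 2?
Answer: 552049/289 ≈ 1910.2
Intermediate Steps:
(-43 + L(-1)/(-3/(-9) + p/(-6)))**2 = (-43 + 2/(-3/(-9) + 19/(-6)))**2 = (-43 + 2/(-3*(-1/9) + 19*(-1/6)))**2 = (-43 + 2/(1/3 - 19/6))**2 = (-43 + 2/(-17/6))**2 = (-43 + 2*(-6/17))**2 = (-43 - 12/17)**2 = (-743/17)**2 = 552049/289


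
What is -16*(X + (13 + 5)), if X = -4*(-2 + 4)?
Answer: -160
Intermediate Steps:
X = -8 (X = -4*2 = -8)
-16*(X + (13 + 5)) = -16*(-8 + (13 + 5)) = -16*(-8 + 18) = -16*10 = -160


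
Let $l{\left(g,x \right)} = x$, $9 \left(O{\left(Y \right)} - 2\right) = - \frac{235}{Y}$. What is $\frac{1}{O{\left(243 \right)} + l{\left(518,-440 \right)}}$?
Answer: $- \frac{2187}{958141} \approx -0.0022825$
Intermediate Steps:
$O{\left(Y \right)} = 2 - \frac{235}{9 Y}$ ($O{\left(Y \right)} = 2 + \frac{\left(-235\right) \frac{1}{Y}}{9} = 2 - \frac{235}{9 Y}$)
$\frac{1}{O{\left(243 \right)} + l{\left(518,-440 \right)}} = \frac{1}{\left(2 - \frac{235}{9 \cdot 243}\right) - 440} = \frac{1}{\left(2 - \frac{235}{2187}\right) - 440} = \frac{1}{\frac{4139}{2187} - 440} = \frac{1}{- \frac{958141}{2187}} = - \frac{2187}{958141}$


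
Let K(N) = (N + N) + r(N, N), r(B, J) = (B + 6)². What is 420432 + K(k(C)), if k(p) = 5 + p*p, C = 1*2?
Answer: 420675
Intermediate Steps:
r(B, J) = (6 + B)²
C = 2
k(p) = 5 + p²
K(N) = (6 + N)² + 2*N (K(N) = (N + N) + (6 + N)² = 2*N + (6 + N)² = (6 + N)² + 2*N)
420432 + K(k(C)) = 420432 + ((6 + (5 + 2²))² + 2*(5 + 2²)) = 420432 + ((6 + (5 + 4))² + 2*(5 + 4)) = 420432 + ((6 + 9)² + 2*9) = 420432 + (15² + 18) = 420432 + (225 + 18) = 420432 + 243 = 420675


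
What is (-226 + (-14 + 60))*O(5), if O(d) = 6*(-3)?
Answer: 3240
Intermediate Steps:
O(d) = -18
(-226 + (-14 + 60))*O(5) = (-226 + (-14 + 60))*(-18) = (-226 + 46)*(-18) = -180*(-18) = 3240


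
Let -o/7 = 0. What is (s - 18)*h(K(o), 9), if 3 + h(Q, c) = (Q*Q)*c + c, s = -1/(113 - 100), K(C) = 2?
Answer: -9870/13 ≈ -759.23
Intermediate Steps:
o = 0 (o = -7*0 = 0)
s = -1/13 ≈ -0.076923
h(Q, c) = -3 + c + c*Q² (h(Q, c) = -3 + ((Q*Q)*c + c) = -3 + (Q²*c + c) = -3 + (c*Q² + c) = -3 + (c + c*Q²) = -3 + c + c*Q²)
(s - 18)*h(K(o), 9) = (-1/13 - 18)*(-3 + 9 + 9*2²) = -235*(-3 + 9 + 9*4)/13 = -235*(-3 + 9 + 36)/13 = -235/13*42 = -9870/13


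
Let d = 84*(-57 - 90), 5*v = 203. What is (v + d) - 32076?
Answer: -221917/5 ≈ -44383.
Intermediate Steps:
v = 203/5 (v = (1/5)*203 = 203/5 ≈ 40.600)
d = -12348 (d = 84*(-147) = -12348)
(v + d) - 32076 = (203/5 - 12348) - 32076 = -61537/5 - 32076 = -221917/5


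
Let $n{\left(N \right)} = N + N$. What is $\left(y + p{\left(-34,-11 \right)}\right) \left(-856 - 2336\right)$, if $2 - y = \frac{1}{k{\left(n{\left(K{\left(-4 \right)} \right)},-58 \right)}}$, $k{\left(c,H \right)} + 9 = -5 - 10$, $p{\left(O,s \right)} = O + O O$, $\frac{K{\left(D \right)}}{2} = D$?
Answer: $-3587941$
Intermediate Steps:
$K{\left(D \right)} = 2 D$
$p{\left(O,s \right)} = O + O^{2}$
$n{\left(N \right)} = 2 N$
$k{\left(c,H \right)} = -24$ ($k{\left(c,H \right)} = -9 - 15 = -24$)
$y = \frac{49}{24}$ ($y = 2 - \frac{1}{-24} = 2 - - \frac{1}{24} = 2 + \frac{1}{24} = \frac{49}{24} \approx 2.0417$)
$\left(y + p{\left(-34,-11 \right)}\right) \left(-856 - 2336\right) = \left(\frac{49}{24} - 34 \left(1 - 34\right)\right) \left(-856 - 2336\right) = \left(\frac{49}{24} - -1122\right) \left(-3192\right) = \left(\frac{49}{24} + 1122\right) \left(-3192\right) = \frac{26977}{24} \left(-3192\right) = -3587941$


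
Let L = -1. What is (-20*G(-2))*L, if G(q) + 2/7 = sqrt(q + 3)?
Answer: 100/7 ≈ 14.286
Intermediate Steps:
G(q) = -2/7 + sqrt(3 + q) (G(q) = -2/7 + sqrt(q + 3) = -2/7 + sqrt(3 + q))
(-20*G(-2))*L = -20*(-2/7 + sqrt(3 - 2))*(-1) = -20*(-2/7 + sqrt(1))*(-1) = -20*(-2/7 + 1)*(-1) = -20*5/7*(-1) = -100/7*(-1) = 100/7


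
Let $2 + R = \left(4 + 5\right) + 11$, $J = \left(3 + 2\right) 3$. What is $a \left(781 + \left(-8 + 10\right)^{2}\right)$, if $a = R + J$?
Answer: $25905$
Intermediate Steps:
$J = 15$ ($J = 5 \cdot 3 = 15$)
$R = 18$ ($R = -2 + \left(\left(4 + 5\right) + 11\right) = -2 + \left(9 + 11\right) = -2 + 20 = 18$)
$a = 33$ ($a = 18 + 15 = 33$)
$a \left(781 + \left(-8 + 10\right)^{2}\right) = 33 \left(781 + \left(-8 + 10\right)^{2}\right) = 33 \left(781 + 2^{2}\right) = 33 \left(781 + 4\right) = 33 \cdot 785 = 25905$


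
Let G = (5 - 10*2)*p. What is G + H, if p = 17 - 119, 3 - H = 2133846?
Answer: -2132313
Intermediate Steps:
H = -2133843 (H = 3 - 1*2133846 = 3 - 2133846 = -2133843)
p = -102
G = 1530 (G = (5 - 10*2)*(-102) = (5 - 20)*(-102) = -15*(-102) = 1530)
G + H = 1530 - 2133843 = -2132313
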